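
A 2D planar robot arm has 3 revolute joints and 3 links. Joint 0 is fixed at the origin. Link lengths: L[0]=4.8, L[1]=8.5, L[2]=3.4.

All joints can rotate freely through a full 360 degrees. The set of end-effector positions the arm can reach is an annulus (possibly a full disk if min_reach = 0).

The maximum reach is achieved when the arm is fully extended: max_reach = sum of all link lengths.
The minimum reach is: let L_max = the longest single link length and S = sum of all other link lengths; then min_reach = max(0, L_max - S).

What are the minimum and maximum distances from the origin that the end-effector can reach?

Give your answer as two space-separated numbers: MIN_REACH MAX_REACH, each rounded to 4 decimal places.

Answer: 0.3000 16.7000

Derivation:
Link lengths: [4.8, 8.5, 3.4]
max_reach = 4.8 + 8.5 + 3.4 = 16.7
L_max = max([4.8, 8.5, 3.4]) = 8.5
S (sum of others) = 16.7 - 8.5 = 8.2
min_reach = max(0, 8.5 - 8.2) = max(0, 0.3) = 0.3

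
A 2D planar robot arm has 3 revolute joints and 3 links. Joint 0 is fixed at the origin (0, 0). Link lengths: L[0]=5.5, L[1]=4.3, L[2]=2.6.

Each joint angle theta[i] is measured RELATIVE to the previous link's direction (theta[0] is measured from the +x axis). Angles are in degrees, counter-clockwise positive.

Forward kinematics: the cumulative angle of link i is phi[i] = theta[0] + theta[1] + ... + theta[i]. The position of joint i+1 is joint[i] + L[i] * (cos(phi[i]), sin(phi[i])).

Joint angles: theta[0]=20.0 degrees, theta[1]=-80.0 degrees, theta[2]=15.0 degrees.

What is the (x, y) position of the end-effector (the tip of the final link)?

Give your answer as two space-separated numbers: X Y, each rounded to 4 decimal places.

Answer: 9.1568 -3.6813

Derivation:
joint[0] = (0.0000, 0.0000)  (base)
link 0: phi[0] = 20 = 20 deg
  cos(20 deg) = 0.9397, sin(20 deg) = 0.3420
  joint[1] = (0.0000, 0.0000) + 5.5 * (0.9397, 0.3420) = (0.0000 + 5.1683, 0.0000 + 1.8811) = (5.1683, 1.8811)
link 1: phi[1] = 20 + -80 = -60 deg
  cos(-60 deg) = 0.5000, sin(-60 deg) = -0.8660
  joint[2] = (5.1683, 1.8811) + 4.3 * (0.5000, -0.8660) = (5.1683 + 2.1500, 1.8811 + -3.7239) = (7.3183, -1.8428)
link 2: phi[2] = 20 + -80 + 15 = -45 deg
  cos(-45 deg) = 0.7071, sin(-45 deg) = -0.7071
  joint[3] = (7.3183, -1.8428) + 2.6 * (0.7071, -0.7071) = (7.3183 + 1.8385, -1.8428 + -1.8385) = (9.1568, -3.6813)
End effector: (9.1568, -3.6813)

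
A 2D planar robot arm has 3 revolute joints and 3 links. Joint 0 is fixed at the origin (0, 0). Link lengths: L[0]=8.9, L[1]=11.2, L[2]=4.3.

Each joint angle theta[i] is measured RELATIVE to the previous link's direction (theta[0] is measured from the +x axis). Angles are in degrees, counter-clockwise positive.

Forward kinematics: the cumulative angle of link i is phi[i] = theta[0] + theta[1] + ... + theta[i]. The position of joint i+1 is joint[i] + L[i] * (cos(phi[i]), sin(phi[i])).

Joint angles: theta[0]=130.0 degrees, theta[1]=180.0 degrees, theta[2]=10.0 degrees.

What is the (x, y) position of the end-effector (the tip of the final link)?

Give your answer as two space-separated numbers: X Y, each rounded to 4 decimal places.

joint[0] = (0.0000, 0.0000)  (base)
link 0: phi[0] = 130 = 130 deg
  cos(130 deg) = -0.6428, sin(130 deg) = 0.7660
  joint[1] = (0.0000, 0.0000) + 8.9 * (-0.6428, 0.7660) = (0.0000 + -5.7208, 0.0000 + 6.8178) = (-5.7208, 6.8178)
link 1: phi[1] = 130 + 180 = 310 deg
  cos(310 deg) = 0.6428, sin(310 deg) = -0.7660
  joint[2] = (-5.7208, 6.8178) + 11.2 * (0.6428, -0.7660) = (-5.7208 + 7.1992, 6.8178 + -8.5797) = (1.4784, -1.7619)
link 2: phi[2] = 130 + 180 + 10 = 320 deg
  cos(320 deg) = 0.7660, sin(320 deg) = -0.6428
  joint[3] = (1.4784, -1.7619) + 4.3 * (0.7660, -0.6428) = (1.4784 + 3.2940, -1.7619 + -2.7640) = (4.7724, -4.5259)
End effector: (4.7724, -4.5259)

Answer: 4.7724 -4.5259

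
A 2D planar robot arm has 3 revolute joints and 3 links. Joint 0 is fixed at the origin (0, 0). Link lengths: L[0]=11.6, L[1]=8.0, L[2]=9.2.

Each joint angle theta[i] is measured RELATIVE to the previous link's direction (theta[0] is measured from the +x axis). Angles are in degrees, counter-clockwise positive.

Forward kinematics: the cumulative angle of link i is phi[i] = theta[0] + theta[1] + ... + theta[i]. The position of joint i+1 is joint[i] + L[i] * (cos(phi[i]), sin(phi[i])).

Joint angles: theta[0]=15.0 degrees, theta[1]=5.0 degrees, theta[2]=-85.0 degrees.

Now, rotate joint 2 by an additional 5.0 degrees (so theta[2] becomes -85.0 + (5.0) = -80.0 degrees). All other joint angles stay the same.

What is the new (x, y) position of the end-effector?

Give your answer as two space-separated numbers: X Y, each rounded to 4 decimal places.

Answer: 23.3223 -2.2290

Derivation:
joint[0] = (0.0000, 0.0000)  (base)
link 0: phi[0] = 15 = 15 deg
  cos(15 deg) = 0.9659, sin(15 deg) = 0.2588
  joint[1] = (0.0000, 0.0000) + 11.6 * (0.9659, 0.2588) = (0.0000 + 11.2047, 0.0000 + 3.0023) = (11.2047, 3.0023)
link 1: phi[1] = 15 + 5 = 20 deg
  cos(20 deg) = 0.9397, sin(20 deg) = 0.3420
  joint[2] = (11.2047, 3.0023) + 8 * (0.9397, 0.3420) = (11.2047 + 7.5175, 3.0023 + 2.7362) = (18.7223, 5.7385)
link 2: phi[2] = 15 + 5 + -80 = -60 deg
  cos(-60 deg) = 0.5000, sin(-60 deg) = -0.8660
  joint[3] = (18.7223, 5.7385) + 9.2 * (0.5000, -0.8660) = (18.7223 + 4.6000, 5.7385 + -7.9674) = (23.3223, -2.2290)
End effector: (23.3223, -2.2290)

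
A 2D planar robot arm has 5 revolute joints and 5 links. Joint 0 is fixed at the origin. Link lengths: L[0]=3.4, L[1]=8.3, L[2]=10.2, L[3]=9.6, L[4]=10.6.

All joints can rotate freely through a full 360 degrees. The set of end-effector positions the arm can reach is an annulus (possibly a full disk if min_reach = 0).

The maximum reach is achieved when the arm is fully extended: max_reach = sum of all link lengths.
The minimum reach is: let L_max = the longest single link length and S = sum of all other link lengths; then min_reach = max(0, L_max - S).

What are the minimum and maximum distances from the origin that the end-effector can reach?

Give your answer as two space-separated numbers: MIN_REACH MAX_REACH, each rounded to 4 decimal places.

Link lengths: [3.4, 8.3, 10.2, 9.6, 10.6]
max_reach = 3.4 + 8.3 + 10.2 + 9.6 + 10.6 = 42.1
L_max = max([3.4, 8.3, 10.2, 9.6, 10.6]) = 10.6
S (sum of others) = 42.1 - 10.6 = 31.5
min_reach = max(0, 10.6 - 31.5) = max(0, -20.9) = 0

Answer: 0.0000 42.1000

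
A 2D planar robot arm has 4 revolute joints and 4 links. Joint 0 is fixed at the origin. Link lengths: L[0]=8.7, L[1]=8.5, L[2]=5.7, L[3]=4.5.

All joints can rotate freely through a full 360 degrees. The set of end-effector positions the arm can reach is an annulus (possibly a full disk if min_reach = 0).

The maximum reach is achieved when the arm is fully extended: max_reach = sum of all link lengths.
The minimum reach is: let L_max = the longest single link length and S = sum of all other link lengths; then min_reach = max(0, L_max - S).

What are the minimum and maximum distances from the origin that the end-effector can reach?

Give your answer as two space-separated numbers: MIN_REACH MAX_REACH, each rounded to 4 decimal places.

Answer: 0.0000 27.4000

Derivation:
Link lengths: [8.7, 8.5, 5.7, 4.5]
max_reach = 8.7 + 8.5 + 5.7 + 4.5 = 27.4
L_max = max([8.7, 8.5, 5.7, 4.5]) = 8.7
S (sum of others) = 27.4 - 8.7 = 18.7
min_reach = max(0, 8.7 - 18.7) = max(0, -10) = 0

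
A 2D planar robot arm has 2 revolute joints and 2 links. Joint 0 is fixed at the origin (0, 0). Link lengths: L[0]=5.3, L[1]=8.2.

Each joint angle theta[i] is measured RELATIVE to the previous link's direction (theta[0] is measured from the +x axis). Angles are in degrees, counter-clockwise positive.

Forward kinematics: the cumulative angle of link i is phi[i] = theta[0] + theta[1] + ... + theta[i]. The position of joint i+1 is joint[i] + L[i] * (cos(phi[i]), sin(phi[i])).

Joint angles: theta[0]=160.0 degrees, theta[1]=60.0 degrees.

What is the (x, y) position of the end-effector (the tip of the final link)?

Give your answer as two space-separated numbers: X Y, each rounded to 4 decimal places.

joint[0] = (0.0000, 0.0000)  (base)
link 0: phi[0] = 160 = 160 deg
  cos(160 deg) = -0.9397, sin(160 deg) = 0.3420
  joint[1] = (0.0000, 0.0000) + 5.3 * (-0.9397, 0.3420) = (0.0000 + -4.9804, 0.0000 + 1.8127) = (-4.9804, 1.8127)
link 1: phi[1] = 160 + 60 = 220 deg
  cos(220 deg) = -0.7660, sin(220 deg) = -0.6428
  joint[2] = (-4.9804, 1.8127) + 8.2 * (-0.7660, -0.6428) = (-4.9804 + -6.2816, 1.8127 + -5.2709) = (-11.2619, -3.4582)
End effector: (-11.2619, -3.4582)

Answer: -11.2619 -3.4582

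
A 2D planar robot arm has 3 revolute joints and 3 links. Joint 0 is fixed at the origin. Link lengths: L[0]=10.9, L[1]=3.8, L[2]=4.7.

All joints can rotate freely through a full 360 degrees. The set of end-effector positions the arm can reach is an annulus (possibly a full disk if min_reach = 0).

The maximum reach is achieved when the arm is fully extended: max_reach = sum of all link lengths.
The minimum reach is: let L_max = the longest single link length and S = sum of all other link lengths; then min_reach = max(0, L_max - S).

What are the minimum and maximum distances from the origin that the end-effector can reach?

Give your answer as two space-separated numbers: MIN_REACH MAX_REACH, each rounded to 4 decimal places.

Link lengths: [10.9, 3.8, 4.7]
max_reach = 10.9 + 3.8 + 4.7 = 19.4
L_max = max([10.9, 3.8, 4.7]) = 10.9
S (sum of others) = 19.4 - 10.9 = 8.5
min_reach = max(0, 10.9 - 8.5) = max(0, 2.4) = 2.4

Answer: 2.4000 19.4000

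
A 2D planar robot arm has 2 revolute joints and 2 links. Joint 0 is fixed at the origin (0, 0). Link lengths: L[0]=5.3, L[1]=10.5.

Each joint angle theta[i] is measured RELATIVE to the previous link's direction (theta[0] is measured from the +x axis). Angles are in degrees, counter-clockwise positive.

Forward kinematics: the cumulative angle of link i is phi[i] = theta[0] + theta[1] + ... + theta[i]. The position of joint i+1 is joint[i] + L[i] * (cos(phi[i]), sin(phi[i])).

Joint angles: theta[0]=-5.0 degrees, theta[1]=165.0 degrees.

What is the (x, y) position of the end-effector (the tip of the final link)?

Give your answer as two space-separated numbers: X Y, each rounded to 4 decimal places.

Answer: -4.5869 3.1293

Derivation:
joint[0] = (0.0000, 0.0000)  (base)
link 0: phi[0] = -5 = -5 deg
  cos(-5 deg) = 0.9962, sin(-5 deg) = -0.0872
  joint[1] = (0.0000, 0.0000) + 5.3 * (0.9962, -0.0872) = (0.0000 + 5.2798, 0.0000 + -0.4619) = (5.2798, -0.4619)
link 1: phi[1] = -5 + 165 = 160 deg
  cos(160 deg) = -0.9397, sin(160 deg) = 0.3420
  joint[2] = (5.2798, -0.4619) + 10.5 * (-0.9397, 0.3420) = (5.2798 + -9.8668, -0.4619 + 3.5912) = (-4.5869, 3.1293)
End effector: (-4.5869, 3.1293)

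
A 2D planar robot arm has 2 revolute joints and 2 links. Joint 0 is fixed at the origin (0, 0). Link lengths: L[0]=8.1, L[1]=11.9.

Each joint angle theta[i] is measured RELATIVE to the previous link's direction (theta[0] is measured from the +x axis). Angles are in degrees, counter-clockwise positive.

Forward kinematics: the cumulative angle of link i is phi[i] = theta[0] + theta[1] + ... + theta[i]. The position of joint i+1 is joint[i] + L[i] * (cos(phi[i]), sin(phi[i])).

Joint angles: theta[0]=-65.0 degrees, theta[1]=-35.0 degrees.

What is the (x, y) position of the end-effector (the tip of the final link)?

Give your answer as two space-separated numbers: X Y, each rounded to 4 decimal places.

Answer: 1.3568 -19.0603

Derivation:
joint[0] = (0.0000, 0.0000)  (base)
link 0: phi[0] = -65 = -65 deg
  cos(-65 deg) = 0.4226, sin(-65 deg) = -0.9063
  joint[1] = (0.0000, 0.0000) + 8.1 * (0.4226, -0.9063) = (0.0000 + 3.4232, 0.0000 + -7.3411) = (3.4232, -7.3411)
link 1: phi[1] = -65 + -35 = -100 deg
  cos(-100 deg) = -0.1736, sin(-100 deg) = -0.9848
  joint[2] = (3.4232, -7.3411) + 11.9 * (-0.1736, -0.9848) = (3.4232 + -2.0664, -7.3411 + -11.7192) = (1.3568, -19.0603)
End effector: (1.3568, -19.0603)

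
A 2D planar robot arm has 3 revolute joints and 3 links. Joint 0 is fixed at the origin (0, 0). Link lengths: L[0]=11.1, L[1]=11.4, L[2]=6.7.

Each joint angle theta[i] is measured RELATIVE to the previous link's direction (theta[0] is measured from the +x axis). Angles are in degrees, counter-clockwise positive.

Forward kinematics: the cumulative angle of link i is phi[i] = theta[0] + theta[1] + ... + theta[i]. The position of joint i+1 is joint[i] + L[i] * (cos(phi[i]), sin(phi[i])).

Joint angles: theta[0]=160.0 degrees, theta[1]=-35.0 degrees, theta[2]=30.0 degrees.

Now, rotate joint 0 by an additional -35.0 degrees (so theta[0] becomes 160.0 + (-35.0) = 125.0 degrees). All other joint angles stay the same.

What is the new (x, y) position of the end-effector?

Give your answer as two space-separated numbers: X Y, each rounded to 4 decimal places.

Answer: -9.7167 26.2950

Derivation:
joint[0] = (0.0000, 0.0000)  (base)
link 0: phi[0] = 125 = 125 deg
  cos(125 deg) = -0.5736, sin(125 deg) = 0.8192
  joint[1] = (0.0000, 0.0000) + 11.1 * (-0.5736, 0.8192) = (0.0000 + -6.3667, 0.0000 + 9.0926) = (-6.3667, 9.0926)
link 1: phi[1] = 125 + -35 = 90 deg
  cos(90 deg) = 0.0000, sin(90 deg) = 1.0000
  joint[2] = (-6.3667, 9.0926) + 11.4 * (0.0000, 1.0000) = (-6.3667 + 0.0000, 9.0926 + 11.4000) = (-6.3667, 20.4926)
link 2: phi[2] = 125 + -35 + 30 = 120 deg
  cos(120 deg) = -0.5000, sin(120 deg) = 0.8660
  joint[3] = (-6.3667, 20.4926) + 6.7 * (-0.5000, 0.8660) = (-6.3667 + -3.3500, 20.4926 + 5.8024) = (-9.7167, 26.2950)
End effector: (-9.7167, 26.2950)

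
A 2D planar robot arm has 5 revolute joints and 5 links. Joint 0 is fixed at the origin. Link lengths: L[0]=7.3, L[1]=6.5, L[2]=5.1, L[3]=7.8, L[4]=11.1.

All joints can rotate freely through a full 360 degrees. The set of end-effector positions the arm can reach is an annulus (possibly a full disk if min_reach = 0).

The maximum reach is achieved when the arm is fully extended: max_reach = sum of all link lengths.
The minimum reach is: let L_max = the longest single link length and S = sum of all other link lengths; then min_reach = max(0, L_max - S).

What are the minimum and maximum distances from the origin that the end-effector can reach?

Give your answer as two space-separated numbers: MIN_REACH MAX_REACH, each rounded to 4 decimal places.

Answer: 0.0000 37.8000

Derivation:
Link lengths: [7.3, 6.5, 5.1, 7.8, 11.1]
max_reach = 7.3 + 6.5 + 5.1 + 7.8 + 11.1 = 37.8
L_max = max([7.3, 6.5, 5.1, 7.8, 11.1]) = 11.1
S (sum of others) = 37.8 - 11.1 = 26.7
min_reach = max(0, 11.1 - 26.7) = max(0, -15.6) = 0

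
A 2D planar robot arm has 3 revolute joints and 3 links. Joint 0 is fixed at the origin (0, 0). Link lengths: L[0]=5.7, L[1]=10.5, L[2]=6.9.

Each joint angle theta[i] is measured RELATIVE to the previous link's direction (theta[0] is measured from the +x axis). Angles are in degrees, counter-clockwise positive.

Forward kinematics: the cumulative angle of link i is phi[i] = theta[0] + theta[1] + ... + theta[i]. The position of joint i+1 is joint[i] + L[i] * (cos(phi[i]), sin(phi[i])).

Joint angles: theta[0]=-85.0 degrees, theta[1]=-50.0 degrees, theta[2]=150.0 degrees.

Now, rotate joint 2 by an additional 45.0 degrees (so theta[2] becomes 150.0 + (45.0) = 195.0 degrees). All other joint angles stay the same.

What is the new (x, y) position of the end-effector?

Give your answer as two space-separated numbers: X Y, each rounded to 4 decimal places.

Answer: -3.4778 -7.1274

Derivation:
joint[0] = (0.0000, 0.0000)  (base)
link 0: phi[0] = -85 = -85 deg
  cos(-85 deg) = 0.0872, sin(-85 deg) = -0.9962
  joint[1] = (0.0000, 0.0000) + 5.7 * (0.0872, -0.9962) = (0.0000 + 0.4968, 0.0000 + -5.6783) = (0.4968, -5.6783)
link 1: phi[1] = -85 + -50 = -135 deg
  cos(-135 deg) = -0.7071, sin(-135 deg) = -0.7071
  joint[2] = (0.4968, -5.6783) + 10.5 * (-0.7071, -0.7071) = (0.4968 + -7.4246, -5.6783 + -7.4246) = (-6.9278, -13.1029)
link 2: phi[2] = -85 + -50 + 195 = 60 deg
  cos(60 deg) = 0.5000, sin(60 deg) = 0.8660
  joint[3] = (-6.9278, -13.1029) + 6.9 * (0.5000, 0.8660) = (-6.9278 + 3.4500, -13.1029 + 5.9756) = (-3.4778, -7.1274)
End effector: (-3.4778, -7.1274)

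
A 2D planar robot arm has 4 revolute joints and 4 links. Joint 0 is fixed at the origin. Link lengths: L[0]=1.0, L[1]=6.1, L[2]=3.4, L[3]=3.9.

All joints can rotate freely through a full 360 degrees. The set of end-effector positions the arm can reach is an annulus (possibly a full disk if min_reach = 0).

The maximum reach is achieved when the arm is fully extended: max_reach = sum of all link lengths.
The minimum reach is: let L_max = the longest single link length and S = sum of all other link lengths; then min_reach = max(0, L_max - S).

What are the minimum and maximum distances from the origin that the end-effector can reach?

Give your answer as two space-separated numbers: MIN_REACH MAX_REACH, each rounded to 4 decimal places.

Link lengths: [1.0, 6.1, 3.4, 3.9]
max_reach = 1 + 6.1 + 3.4 + 3.9 = 14.4
L_max = max([1.0, 6.1, 3.4, 3.9]) = 6.1
S (sum of others) = 14.4 - 6.1 = 8.3
min_reach = max(0, 6.1 - 8.3) = max(0, -2.2) = 0

Answer: 0.0000 14.4000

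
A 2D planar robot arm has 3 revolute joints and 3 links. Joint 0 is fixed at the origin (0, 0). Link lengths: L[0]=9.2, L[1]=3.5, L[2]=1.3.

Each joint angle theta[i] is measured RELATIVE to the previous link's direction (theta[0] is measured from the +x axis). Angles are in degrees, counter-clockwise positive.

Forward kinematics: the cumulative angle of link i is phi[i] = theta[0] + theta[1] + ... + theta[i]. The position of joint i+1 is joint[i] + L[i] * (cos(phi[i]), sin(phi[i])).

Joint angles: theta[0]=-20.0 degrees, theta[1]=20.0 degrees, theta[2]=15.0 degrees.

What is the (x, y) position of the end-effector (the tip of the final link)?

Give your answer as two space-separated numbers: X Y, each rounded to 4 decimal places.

Answer: 13.4009 -2.8101

Derivation:
joint[0] = (0.0000, 0.0000)  (base)
link 0: phi[0] = -20 = -20 deg
  cos(-20 deg) = 0.9397, sin(-20 deg) = -0.3420
  joint[1] = (0.0000, 0.0000) + 9.2 * (0.9397, -0.3420) = (0.0000 + 8.6452, 0.0000 + -3.1466) = (8.6452, -3.1466)
link 1: phi[1] = -20 + 20 = 0 deg
  cos(0 deg) = 1.0000, sin(0 deg) = 0.0000
  joint[2] = (8.6452, -3.1466) + 3.5 * (1.0000, 0.0000) = (8.6452 + 3.5000, -3.1466 + 0.0000) = (12.1452, -3.1466)
link 2: phi[2] = -20 + 20 + 15 = 15 deg
  cos(15 deg) = 0.9659, sin(15 deg) = 0.2588
  joint[3] = (12.1452, -3.1466) + 1.3 * (0.9659, 0.2588) = (12.1452 + 1.2557, -3.1466 + 0.3365) = (13.4009, -2.8101)
End effector: (13.4009, -2.8101)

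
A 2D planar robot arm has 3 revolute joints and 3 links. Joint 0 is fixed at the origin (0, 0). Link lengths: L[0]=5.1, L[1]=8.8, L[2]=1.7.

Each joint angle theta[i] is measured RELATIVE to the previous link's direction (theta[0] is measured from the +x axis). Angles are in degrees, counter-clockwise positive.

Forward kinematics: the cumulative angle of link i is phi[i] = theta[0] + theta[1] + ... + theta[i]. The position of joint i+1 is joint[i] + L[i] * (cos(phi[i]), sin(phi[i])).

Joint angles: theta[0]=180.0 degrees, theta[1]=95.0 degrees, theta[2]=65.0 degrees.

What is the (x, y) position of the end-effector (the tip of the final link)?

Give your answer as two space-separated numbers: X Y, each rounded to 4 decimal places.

joint[0] = (0.0000, 0.0000)  (base)
link 0: phi[0] = 180 = 180 deg
  cos(180 deg) = -1.0000, sin(180 deg) = 0.0000
  joint[1] = (0.0000, 0.0000) + 5.1 * (-1.0000, 0.0000) = (0.0000 + -5.1000, 0.0000 + 0.0000) = (-5.1000, 0.0000)
link 1: phi[1] = 180 + 95 = 275 deg
  cos(275 deg) = 0.0872, sin(275 deg) = -0.9962
  joint[2] = (-5.1000, 0.0000) + 8.8 * (0.0872, -0.9962) = (-5.1000 + 0.7670, 0.0000 + -8.7665) = (-4.3330, -8.7665)
link 2: phi[2] = 180 + 95 + 65 = 340 deg
  cos(340 deg) = 0.9397, sin(340 deg) = -0.3420
  joint[3] = (-4.3330, -8.7665) + 1.7 * (0.9397, -0.3420) = (-4.3330 + 1.5975, -8.7665 + -0.5814) = (-2.7356, -9.3479)
End effector: (-2.7356, -9.3479)

Answer: -2.7356 -9.3479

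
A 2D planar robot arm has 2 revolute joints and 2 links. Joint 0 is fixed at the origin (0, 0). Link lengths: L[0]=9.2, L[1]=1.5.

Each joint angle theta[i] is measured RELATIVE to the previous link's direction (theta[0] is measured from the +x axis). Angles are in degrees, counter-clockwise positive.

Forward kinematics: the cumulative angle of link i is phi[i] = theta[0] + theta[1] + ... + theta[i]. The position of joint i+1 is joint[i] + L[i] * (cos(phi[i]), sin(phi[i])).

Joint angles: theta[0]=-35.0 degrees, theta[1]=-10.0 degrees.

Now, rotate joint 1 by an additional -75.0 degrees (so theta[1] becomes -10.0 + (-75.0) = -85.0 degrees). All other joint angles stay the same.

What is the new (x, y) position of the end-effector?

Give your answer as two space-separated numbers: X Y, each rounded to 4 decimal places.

joint[0] = (0.0000, 0.0000)  (base)
link 0: phi[0] = -35 = -35 deg
  cos(-35 deg) = 0.8192, sin(-35 deg) = -0.5736
  joint[1] = (0.0000, 0.0000) + 9.2 * (0.8192, -0.5736) = (0.0000 + 7.5362, 0.0000 + -5.2769) = (7.5362, -5.2769)
link 1: phi[1] = -35 + -85 = -120 deg
  cos(-120 deg) = -0.5000, sin(-120 deg) = -0.8660
  joint[2] = (7.5362, -5.2769) + 1.5 * (-0.5000, -0.8660) = (7.5362 + -0.7500, -5.2769 + -1.2990) = (6.7862, -6.5759)
End effector: (6.7862, -6.5759)

Answer: 6.7862 -6.5759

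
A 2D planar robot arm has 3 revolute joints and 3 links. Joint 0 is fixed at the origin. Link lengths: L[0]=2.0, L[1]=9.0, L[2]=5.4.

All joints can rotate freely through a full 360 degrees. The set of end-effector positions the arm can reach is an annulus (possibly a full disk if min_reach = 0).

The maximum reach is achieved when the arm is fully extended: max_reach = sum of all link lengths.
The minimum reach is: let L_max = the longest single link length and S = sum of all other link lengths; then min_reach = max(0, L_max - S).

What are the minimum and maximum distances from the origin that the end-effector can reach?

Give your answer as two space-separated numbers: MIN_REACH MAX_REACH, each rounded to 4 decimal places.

Link lengths: [2.0, 9.0, 5.4]
max_reach = 2 + 9 + 5.4 = 16.4
L_max = max([2.0, 9.0, 5.4]) = 9
S (sum of others) = 16.4 - 9 = 7.4
min_reach = max(0, 9 - 7.4) = max(0, 1.6) = 1.6

Answer: 1.6000 16.4000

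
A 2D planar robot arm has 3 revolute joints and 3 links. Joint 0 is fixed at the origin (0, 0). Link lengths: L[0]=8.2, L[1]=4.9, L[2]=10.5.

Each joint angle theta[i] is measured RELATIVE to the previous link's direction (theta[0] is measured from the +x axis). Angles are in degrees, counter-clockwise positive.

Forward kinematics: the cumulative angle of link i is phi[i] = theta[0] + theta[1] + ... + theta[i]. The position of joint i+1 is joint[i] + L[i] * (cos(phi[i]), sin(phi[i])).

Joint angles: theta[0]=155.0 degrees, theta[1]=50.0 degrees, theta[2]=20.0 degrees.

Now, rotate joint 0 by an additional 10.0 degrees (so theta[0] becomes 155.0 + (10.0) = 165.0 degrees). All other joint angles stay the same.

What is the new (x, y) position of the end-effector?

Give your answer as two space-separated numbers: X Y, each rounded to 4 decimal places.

Answer: -17.9570 -9.2893

Derivation:
joint[0] = (0.0000, 0.0000)  (base)
link 0: phi[0] = 165 = 165 deg
  cos(165 deg) = -0.9659, sin(165 deg) = 0.2588
  joint[1] = (0.0000, 0.0000) + 8.2 * (-0.9659, 0.2588) = (0.0000 + -7.9206, 0.0000 + 2.1223) = (-7.9206, 2.1223)
link 1: phi[1] = 165 + 50 = 215 deg
  cos(215 deg) = -0.8192, sin(215 deg) = -0.5736
  joint[2] = (-7.9206, 2.1223) + 4.9 * (-0.8192, -0.5736) = (-7.9206 + -4.0138, 2.1223 + -2.8105) = (-11.9344, -0.6882)
link 2: phi[2] = 165 + 50 + 20 = 235 deg
  cos(235 deg) = -0.5736, sin(235 deg) = -0.8192
  joint[3] = (-11.9344, -0.6882) + 10.5 * (-0.5736, -0.8192) = (-11.9344 + -6.0226, -0.6882 + -8.6011) = (-17.9570, -9.2893)
End effector: (-17.9570, -9.2893)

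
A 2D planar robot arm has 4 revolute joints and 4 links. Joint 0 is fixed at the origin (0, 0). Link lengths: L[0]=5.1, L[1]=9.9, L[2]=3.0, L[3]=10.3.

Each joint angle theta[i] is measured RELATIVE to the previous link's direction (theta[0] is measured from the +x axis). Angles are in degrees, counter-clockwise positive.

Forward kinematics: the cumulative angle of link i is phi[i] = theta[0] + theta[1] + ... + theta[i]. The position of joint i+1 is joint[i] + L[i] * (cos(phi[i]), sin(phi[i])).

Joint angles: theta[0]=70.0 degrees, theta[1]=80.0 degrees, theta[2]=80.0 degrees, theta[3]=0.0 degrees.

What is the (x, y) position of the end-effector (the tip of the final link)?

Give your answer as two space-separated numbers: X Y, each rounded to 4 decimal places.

joint[0] = (0.0000, 0.0000)  (base)
link 0: phi[0] = 70 = 70 deg
  cos(70 deg) = 0.3420, sin(70 deg) = 0.9397
  joint[1] = (0.0000, 0.0000) + 5.1 * (0.3420, 0.9397) = (0.0000 + 1.7443, 0.0000 + 4.7924) = (1.7443, 4.7924)
link 1: phi[1] = 70 + 80 = 150 deg
  cos(150 deg) = -0.8660, sin(150 deg) = 0.5000
  joint[2] = (1.7443, 4.7924) + 9.9 * (-0.8660, 0.5000) = (1.7443 + -8.5737, 4.7924 + 4.9500) = (-6.8293, 9.7424)
link 2: phi[2] = 70 + 80 + 80 = 230 deg
  cos(230 deg) = -0.6428, sin(230 deg) = -0.7660
  joint[3] = (-6.8293, 9.7424) + 3 * (-0.6428, -0.7660) = (-6.8293 + -1.9284, 9.7424 + -2.2981) = (-8.7577, 7.4443)
link 3: phi[3] = 70 + 80 + 80 + 0 = 230 deg
  cos(230 deg) = -0.6428, sin(230 deg) = -0.7660
  joint[4] = (-8.7577, 7.4443) + 10.3 * (-0.6428, -0.7660) = (-8.7577 + -6.6207, 7.4443 + -7.8903) = (-15.3784, -0.4460)
End effector: (-15.3784, -0.4460)

Answer: -15.3784 -0.4460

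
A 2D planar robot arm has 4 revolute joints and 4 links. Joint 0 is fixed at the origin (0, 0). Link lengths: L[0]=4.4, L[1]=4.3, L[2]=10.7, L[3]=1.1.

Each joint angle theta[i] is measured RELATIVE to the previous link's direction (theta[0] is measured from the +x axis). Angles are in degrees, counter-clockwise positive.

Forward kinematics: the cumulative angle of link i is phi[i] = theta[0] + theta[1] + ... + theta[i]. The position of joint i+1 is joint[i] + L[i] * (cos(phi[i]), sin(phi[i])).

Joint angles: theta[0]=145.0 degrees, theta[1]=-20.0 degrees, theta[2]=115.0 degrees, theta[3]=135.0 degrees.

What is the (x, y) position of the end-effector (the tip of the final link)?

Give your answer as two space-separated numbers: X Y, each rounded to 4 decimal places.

joint[0] = (0.0000, 0.0000)  (base)
link 0: phi[0] = 145 = 145 deg
  cos(145 deg) = -0.8192, sin(145 deg) = 0.5736
  joint[1] = (0.0000, 0.0000) + 4.4 * (-0.8192, 0.5736) = (0.0000 + -3.6043, 0.0000 + 2.5237) = (-3.6043, 2.5237)
link 1: phi[1] = 145 + -20 = 125 deg
  cos(125 deg) = -0.5736, sin(125 deg) = 0.8192
  joint[2] = (-3.6043, 2.5237) + 4.3 * (-0.5736, 0.8192) = (-3.6043 + -2.4664, 2.5237 + 3.5224) = (-6.0706, 6.0461)
link 2: phi[2] = 145 + -20 + 115 = 240 deg
  cos(240 deg) = -0.5000, sin(240 deg) = -0.8660
  joint[3] = (-6.0706, 6.0461) + 10.7 * (-0.5000, -0.8660) = (-6.0706 + -5.3500, 6.0461 + -9.2665) = (-11.4206, -3.2204)
link 3: phi[3] = 145 + -20 + 115 + 135 = 375 deg
  cos(375 deg) = 0.9659, sin(375 deg) = 0.2588
  joint[4] = (-11.4206, -3.2204) + 1.1 * (0.9659, 0.2588) = (-11.4206 + 1.0625, -3.2204 + 0.2847) = (-10.3581, -2.9357)
End effector: (-10.3581, -2.9357)

Answer: -10.3581 -2.9357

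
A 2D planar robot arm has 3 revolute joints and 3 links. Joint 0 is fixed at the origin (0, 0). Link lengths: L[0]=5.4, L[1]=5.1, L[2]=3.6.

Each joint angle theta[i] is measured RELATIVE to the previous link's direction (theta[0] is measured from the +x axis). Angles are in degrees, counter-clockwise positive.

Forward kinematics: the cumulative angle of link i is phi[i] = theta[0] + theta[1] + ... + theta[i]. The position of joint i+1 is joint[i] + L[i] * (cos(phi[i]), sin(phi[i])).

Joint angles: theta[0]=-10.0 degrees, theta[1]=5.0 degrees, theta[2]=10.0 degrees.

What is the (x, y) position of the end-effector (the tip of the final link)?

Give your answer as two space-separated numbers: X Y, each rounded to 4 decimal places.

joint[0] = (0.0000, 0.0000)  (base)
link 0: phi[0] = -10 = -10 deg
  cos(-10 deg) = 0.9848, sin(-10 deg) = -0.1736
  joint[1] = (0.0000, 0.0000) + 5.4 * (0.9848, -0.1736) = (0.0000 + 5.3180, 0.0000 + -0.9377) = (5.3180, -0.9377)
link 1: phi[1] = -10 + 5 = -5 deg
  cos(-5 deg) = 0.9962, sin(-5 deg) = -0.0872
  joint[2] = (5.3180, -0.9377) + 5.1 * (0.9962, -0.0872) = (5.3180 + 5.0806, -0.9377 + -0.4445) = (10.3986, -1.3822)
link 2: phi[2] = -10 + 5 + 10 = 5 deg
  cos(5 deg) = 0.9962, sin(5 deg) = 0.0872
  joint[3] = (10.3986, -1.3822) + 3.6 * (0.9962, 0.0872) = (10.3986 + 3.5863, -1.3822 + 0.3138) = (13.9849, -1.0684)
End effector: (13.9849, -1.0684)

Answer: 13.9849 -1.0684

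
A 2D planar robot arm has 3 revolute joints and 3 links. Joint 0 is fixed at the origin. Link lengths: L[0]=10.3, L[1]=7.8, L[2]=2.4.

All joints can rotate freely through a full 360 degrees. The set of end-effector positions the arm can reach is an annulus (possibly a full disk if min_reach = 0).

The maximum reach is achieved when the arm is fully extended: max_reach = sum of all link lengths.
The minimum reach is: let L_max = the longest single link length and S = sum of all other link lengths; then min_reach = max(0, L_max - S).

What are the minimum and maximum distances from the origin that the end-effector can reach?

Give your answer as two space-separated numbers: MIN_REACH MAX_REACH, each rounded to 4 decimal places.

Link lengths: [10.3, 7.8, 2.4]
max_reach = 10.3 + 7.8 + 2.4 = 20.5
L_max = max([10.3, 7.8, 2.4]) = 10.3
S (sum of others) = 20.5 - 10.3 = 10.2
min_reach = max(0, 10.3 - 10.2) = max(0, 0.1) = 0.1

Answer: 0.1000 20.5000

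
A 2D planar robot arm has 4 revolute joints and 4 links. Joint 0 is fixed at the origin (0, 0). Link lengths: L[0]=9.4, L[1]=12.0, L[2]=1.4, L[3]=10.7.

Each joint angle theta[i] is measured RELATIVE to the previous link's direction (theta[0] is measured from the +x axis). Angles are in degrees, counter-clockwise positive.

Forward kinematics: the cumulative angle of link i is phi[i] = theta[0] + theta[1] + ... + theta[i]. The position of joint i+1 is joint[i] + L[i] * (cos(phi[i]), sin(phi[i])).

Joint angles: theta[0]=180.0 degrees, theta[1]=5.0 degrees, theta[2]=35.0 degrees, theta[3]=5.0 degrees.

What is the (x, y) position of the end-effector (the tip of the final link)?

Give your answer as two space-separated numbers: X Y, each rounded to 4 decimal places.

Answer: -29.9928 -9.5118

Derivation:
joint[0] = (0.0000, 0.0000)  (base)
link 0: phi[0] = 180 = 180 deg
  cos(180 deg) = -1.0000, sin(180 deg) = 0.0000
  joint[1] = (0.0000, 0.0000) + 9.4 * (-1.0000, 0.0000) = (0.0000 + -9.4000, 0.0000 + 0.0000) = (-9.4000, 0.0000)
link 1: phi[1] = 180 + 5 = 185 deg
  cos(185 deg) = -0.9962, sin(185 deg) = -0.0872
  joint[2] = (-9.4000, 0.0000) + 12 * (-0.9962, -0.0872) = (-9.4000 + -11.9543, 0.0000 + -1.0459) = (-21.3543, -1.0459)
link 2: phi[2] = 180 + 5 + 35 = 220 deg
  cos(220 deg) = -0.7660, sin(220 deg) = -0.6428
  joint[3] = (-21.3543, -1.0459) + 1.4 * (-0.7660, -0.6428) = (-21.3543 + -1.0725, -1.0459 + -0.8999) = (-22.4268, -1.9458)
link 3: phi[3] = 180 + 5 + 35 + 5 = 225 deg
  cos(225 deg) = -0.7071, sin(225 deg) = -0.7071
  joint[4] = (-22.4268, -1.9458) + 10.7 * (-0.7071, -0.7071) = (-22.4268 + -7.5660, -1.9458 + -7.5660) = (-29.9928, -9.5118)
End effector: (-29.9928, -9.5118)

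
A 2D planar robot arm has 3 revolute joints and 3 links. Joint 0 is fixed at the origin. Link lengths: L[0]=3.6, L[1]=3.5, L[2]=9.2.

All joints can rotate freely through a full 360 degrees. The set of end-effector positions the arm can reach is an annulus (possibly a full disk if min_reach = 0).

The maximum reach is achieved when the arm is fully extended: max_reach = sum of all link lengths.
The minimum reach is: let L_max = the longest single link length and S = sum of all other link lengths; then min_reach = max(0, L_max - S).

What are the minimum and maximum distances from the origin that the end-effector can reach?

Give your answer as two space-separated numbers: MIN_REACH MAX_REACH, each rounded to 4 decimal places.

Answer: 2.1000 16.3000

Derivation:
Link lengths: [3.6, 3.5, 9.2]
max_reach = 3.6 + 3.5 + 9.2 = 16.3
L_max = max([3.6, 3.5, 9.2]) = 9.2
S (sum of others) = 16.3 - 9.2 = 7.1
min_reach = max(0, 9.2 - 7.1) = max(0, 2.1) = 2.1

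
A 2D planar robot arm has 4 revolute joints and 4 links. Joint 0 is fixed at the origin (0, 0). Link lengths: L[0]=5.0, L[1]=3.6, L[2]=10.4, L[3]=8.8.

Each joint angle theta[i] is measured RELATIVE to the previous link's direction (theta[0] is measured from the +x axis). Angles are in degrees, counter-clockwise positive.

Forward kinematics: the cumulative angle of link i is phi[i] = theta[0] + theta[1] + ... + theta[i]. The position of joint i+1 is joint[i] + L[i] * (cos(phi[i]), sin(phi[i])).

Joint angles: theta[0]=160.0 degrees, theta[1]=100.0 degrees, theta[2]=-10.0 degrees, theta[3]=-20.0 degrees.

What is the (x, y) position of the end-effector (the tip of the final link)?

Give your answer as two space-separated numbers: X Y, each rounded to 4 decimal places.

joint[0] = (0.0000, 0.0000)  (base)
link 0: phi[0] = 160 = 160 deg
  cos(160 deg) = -0.9397, sin(160 deg) = 0.3420
  joint[1] = (0.0000, 0.0000) + 5 * (-0.9397, 0.3420) = (0.0000 + -4.6985, 0.0000 + 1.7101) = (-4.6985, 1.7101)
link 1: phi[1] = 160 + 100 = 260 deg
  cos(260 deg) = -0.1736, sin(260 deg) = -0.9848
  joint[2] = (-4.6985, 1.7101) + 3.6 * (-0.1736, -0.9848) = (-4.6985 + -0.6251, 1.7101 + -3.5453) = (-5.3236, -1.8352)
link 2: phi[2] = 160 + 100 + -10 = 250 deg
  cos(250 deg) = -0.3420, sin(250 deg) = -0.9397
  joint[3] = (-5.3236, -1.8352) + 10.4 * (-0.3420, -0.9397) = (-5.3236 + -3.5570, -1.8352 + -9.7728) = (-8.8806, -11.6080)
link 3: phi[3] = 160 + 100 + -10 + -20 = 230 deg
  cos(230 deg) = -0.6428, sin(230 deg) = -0.7660
  joint[4] = (-8.8806, -11.6080) + 8.8 * (-0.6428, -0.7660) = (-8.8806 + -5.6565, -11.6080 + -6.7412) = (-14.5371, -18.3492)
End effector: (-14.5371, -18.3492)

Answer: -14.5371 -18.3492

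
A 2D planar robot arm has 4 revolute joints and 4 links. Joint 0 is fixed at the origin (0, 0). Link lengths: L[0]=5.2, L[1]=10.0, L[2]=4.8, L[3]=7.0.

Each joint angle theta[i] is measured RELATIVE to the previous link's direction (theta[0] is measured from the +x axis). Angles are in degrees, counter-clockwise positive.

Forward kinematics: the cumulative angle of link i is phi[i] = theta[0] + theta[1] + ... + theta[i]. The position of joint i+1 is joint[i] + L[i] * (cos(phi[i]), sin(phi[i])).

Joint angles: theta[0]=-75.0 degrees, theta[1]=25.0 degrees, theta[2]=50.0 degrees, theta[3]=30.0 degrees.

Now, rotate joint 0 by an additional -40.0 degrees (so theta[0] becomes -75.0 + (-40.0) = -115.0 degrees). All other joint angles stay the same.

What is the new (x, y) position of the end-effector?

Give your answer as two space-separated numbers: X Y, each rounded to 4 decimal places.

joint[0] = (0.0000, 0.0000)  (base)
link 0: phi[0] = -115 = -115 deg
  cos(-115 deg) = -0.4226, sin(-115 deg) = -0.9063
  joint[1] = (0.0000, 0.0000) + 5.2 * (-0.4226, -0.9063) = (0.0000 + -2.1976, 0.0000 + -4.7128) = (-2.1976, -4.7128)
link 1: phi[1] = -115 + 25 = -90 deg
  cos(-90 deg) = 0.0000, sin(-90 deg) = -1.0000
  joint[2] = (-2.1976, -4.7128) + 10 * (0.0000, -1.0000) = (-2.1976 + 0.0000, -4.7128 + -10.0000) = (-2.1976, -14.7128)
link 2: phi[2] = -115 + 25 + 50 = -40 deg
  cos(-40 deg) = 0.7660, sin(-40 deg) = -0.6428
  joint[3] = (-2.1976, -14.7128) + 4.8 * (0.7660, -0.6428) = (-2.1976 + 3.6770, -14.7128 + -3.0854) = (1.4794, -17.7982)
link 3: phi[3] = -115 + 25 + 50 + 30 = -10 deg
  cos(-10 deg) = 0.9848, sin(-10 deg) = -0.1736
  joint[4] = (1.4794, -17.7982) + 7 * (0.9848, -0.1736) = (1.4794 + 6.8937, -17.7982 + -1.2155) = (8.3731, -19.0137)
End effector: (8.3731, -19.0137)

Answer: 8.3731 -19.0137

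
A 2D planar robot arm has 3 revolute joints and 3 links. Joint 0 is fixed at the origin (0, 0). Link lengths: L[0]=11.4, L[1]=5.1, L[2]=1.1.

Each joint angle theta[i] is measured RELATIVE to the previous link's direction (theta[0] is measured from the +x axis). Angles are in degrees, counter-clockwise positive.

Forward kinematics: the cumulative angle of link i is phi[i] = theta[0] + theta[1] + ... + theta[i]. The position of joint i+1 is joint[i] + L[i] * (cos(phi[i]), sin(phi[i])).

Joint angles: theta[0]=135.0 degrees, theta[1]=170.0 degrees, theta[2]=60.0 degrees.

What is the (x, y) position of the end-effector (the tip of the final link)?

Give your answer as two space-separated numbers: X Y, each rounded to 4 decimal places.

joint[0] = (0.0000, 0.0000)  (base)
link 0: phi[0] = 135 = 135 deg
  cos(135 deg) = -0.7071, sin(135 deg) = 0.7071
  joint[1] = (0.0000, 0.0000) + 11.4 * (-0.7071, 0.7071) = (0.0000 + -8.0610, 0.0000 + 8.0610) = (-8.0610, 8.0610)
link 1: phi[1] = 135 + 170 = 305 deg
  cos(305 deg) = 0.5736, sin(305 deg) = -0.8192
  joint[2] = (-8.0610, 8.0610) + 5.1 * (0.5736, -0.8192) = (-8.0610 + 2.9252, 8.0610 + -4.1777) = (-5.1358, 3.8833)
link 2: phi[2] = 135 + 170 + 60 = 365 deg
  cos(365 deg) = 0.9962, sin(365 deg) = 0.0872
  joint[3] = (-5.1358, 3.8833) + 1.1 * (0.9962, 0.0872) = (-5.1358 + 1.0958, 3.8833 + 0.0959) = (-4.0400, 3.9792)
End effector: (-4.0400, 3.9792)

Answer: -4.0400 3.9792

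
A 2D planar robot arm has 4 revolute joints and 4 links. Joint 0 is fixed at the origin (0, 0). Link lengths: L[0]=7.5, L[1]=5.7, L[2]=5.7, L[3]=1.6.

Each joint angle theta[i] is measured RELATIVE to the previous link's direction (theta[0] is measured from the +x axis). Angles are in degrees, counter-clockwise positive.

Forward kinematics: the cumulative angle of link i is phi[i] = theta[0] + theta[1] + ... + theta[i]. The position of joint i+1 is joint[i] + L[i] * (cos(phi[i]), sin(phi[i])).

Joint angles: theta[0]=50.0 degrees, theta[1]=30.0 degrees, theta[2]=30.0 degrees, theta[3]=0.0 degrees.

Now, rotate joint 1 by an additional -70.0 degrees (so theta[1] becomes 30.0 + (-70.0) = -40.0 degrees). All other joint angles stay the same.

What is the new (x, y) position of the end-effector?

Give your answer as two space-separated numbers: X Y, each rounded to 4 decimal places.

joint[0] = (0.0000, 0.0000)  (base)
link 0: phi[0] = 50 = 50 deg
  cos(50 deg) = 0.6428, sin(50 deg) = 0.7660
  joint[1] = (0.0000, 0.0000) + 7.5 * (0.6428, 0.7660) = (0.0000 + 4.8209, 0.0000 + 5.7453) = (4.8209, 5.7453)
link 1: phi[1] = 50 + -40 = 10 deg
  cos(10 deg) = 0.9848, sin(10 deg) = 0.1736
  joint[2] = (4.8209, 5.7453) + 5.7 * (0.9848, 0.1736) = (4.8209 + 5.6134, 5.7453 + 0.9898) = (10.4343, 6.7351)
link 2: phi[2] = 50 + -40 + 30 = 40 deg
  cos(40 deg) = 0.7660, sin(40 deg) = 0.6428
  joint[3] = (10.4343, 6.7351) + 5.7 * (0.7660, 0.6428) = (10.4343 + 4.3665, 6.7351 + 3.6639) = (14.8008, 10.3990)
link 3: phi[3] = 50 + -40 + 30 + 0 = 40 deg
  cos(40 deg) = 0.7660, sin(40 deg) = 0.6428
  joint[4] = (14.8008, 10.3990) + 1.6 * (0.7660, 0.6428) = (14.8008 + 1.2257, 10.3990 + 1.0285) = (16.0264, 11.4275)
End effector: (16.0264, 11.4275)

Answer: 16.0264 11.4275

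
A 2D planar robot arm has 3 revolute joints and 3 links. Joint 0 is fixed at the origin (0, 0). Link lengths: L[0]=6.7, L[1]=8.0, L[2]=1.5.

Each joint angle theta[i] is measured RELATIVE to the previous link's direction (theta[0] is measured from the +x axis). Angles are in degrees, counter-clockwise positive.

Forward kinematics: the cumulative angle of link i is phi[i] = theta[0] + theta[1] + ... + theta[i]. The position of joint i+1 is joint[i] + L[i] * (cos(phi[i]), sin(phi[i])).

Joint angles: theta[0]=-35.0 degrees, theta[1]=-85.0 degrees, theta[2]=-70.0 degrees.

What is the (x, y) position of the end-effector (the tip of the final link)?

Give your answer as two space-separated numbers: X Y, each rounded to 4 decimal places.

Answer: 0.0111 -10.5107

Derivation:
joint[0] = (0.0000, 0.0000)  (base)
link 0: phi[0] = -35 = -35 deg
  cos(-35 deg) = 0.8192, sin(-35 deg) = -0.5736
  joint[1] = (0.0000, 0.0000) + 6.7 * (0.8192, -0.5736) = (0.0000 + 5.4883, 0.0000 + -3.8430) = (5.4883, -3.8430)
link 1: phi[1] = -35 + -85 = -120 deg
  cos(-120 deg) = -0.5000, sin(-120 deg) = -0.8660
  joint[2] = (5.4883, -3.8430) + 8 * (-0.5000, -0.8660) = (5.4883 + -4.0000, -3.8430 + -6.9282) = (1.4883, -10.7712)
link 2: phi[2] = -35 + -85 + -70 = -190 deg
  cos(-190 deg) = -0.9848, sin(-190 deg) = 0.1736
  joint[3] = (1.4883, -10.7712) + 1.5 * (-0.9848, 0.1736) = (1.4883 + -1.4772, -10.7712 + 0.2605) = (0.0111, -10.5107)
End effector: (0.0111, -10.5107)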